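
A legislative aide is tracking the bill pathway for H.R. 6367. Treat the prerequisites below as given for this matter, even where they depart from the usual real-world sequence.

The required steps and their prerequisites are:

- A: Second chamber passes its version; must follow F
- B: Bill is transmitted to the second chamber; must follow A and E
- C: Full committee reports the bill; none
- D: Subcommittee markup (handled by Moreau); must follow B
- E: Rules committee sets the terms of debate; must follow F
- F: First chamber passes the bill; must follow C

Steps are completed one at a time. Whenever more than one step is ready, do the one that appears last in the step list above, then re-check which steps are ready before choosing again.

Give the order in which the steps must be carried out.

C F E A B D

Only C has no prerequisites, so it is first.
F needed C, now all done → F.
E and A are both available; E is listed later → E.
A needed F, now all done → A.
That leaves B as the only ready step → B.
That leaves D as the only ready step → D.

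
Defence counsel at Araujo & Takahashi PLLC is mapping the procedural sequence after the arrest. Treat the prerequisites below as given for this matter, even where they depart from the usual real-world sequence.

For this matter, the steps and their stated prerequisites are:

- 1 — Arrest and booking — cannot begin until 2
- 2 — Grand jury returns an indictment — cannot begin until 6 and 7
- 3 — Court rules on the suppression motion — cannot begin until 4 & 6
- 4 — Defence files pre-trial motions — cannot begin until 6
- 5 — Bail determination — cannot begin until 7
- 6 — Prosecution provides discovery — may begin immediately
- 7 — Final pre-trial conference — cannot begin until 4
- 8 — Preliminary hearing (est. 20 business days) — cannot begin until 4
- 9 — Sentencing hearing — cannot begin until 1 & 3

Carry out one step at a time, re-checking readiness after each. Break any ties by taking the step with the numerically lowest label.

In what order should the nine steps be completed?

6 4 3 7 2 1 5 8 9

Only 6 has no prerequisites, so it is first.
Next only 4 has its prerequisites met → 4.
Now 3, 7 and 8 have their prerequisites met. 3 has the earlier label, so 3 next.
7 and 8 are both available; 7 has the earlier label → 7.
Now 2, 5 and 8 have their prerequisites met. 2 has the earlier label, so 2 next.
1 now also ready, so the ready set is {1, 5, 8}; 1 has the earlier label → 1.
9 now also ready, so the ready set is {5, 8, 9}; 5 has the earlier label → 5.
8 and 9 are both available; 8 has the earlier label → 8.
That leaves 9 as the only ready step → 9.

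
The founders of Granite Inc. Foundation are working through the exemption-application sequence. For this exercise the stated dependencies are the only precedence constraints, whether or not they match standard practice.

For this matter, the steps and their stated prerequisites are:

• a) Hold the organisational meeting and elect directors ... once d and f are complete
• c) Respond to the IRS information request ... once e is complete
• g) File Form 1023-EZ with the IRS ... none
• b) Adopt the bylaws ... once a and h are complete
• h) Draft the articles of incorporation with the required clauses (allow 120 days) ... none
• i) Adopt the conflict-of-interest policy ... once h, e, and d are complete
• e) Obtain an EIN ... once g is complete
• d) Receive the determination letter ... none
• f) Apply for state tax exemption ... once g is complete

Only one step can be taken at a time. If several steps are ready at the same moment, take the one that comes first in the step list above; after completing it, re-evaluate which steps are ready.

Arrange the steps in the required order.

g h e c d i f a b

Nothing is required for g, h and d. g is listed earlier → g first.
e and f now also ready, so the ready set is {h, e, d, f}; h is listed earlier → h.
Now e, d and f have their prerequisites met. e is listed earlier, so e next.
c now also ready, so the ready set is {c, d, f}; c is listed earlier → c.
Ready: d and f. d is listed earlier → d.
Now i and f have their prerequisites met. i is listed earlier, so i next.
f needed g, now all done → f.
Next only a has its prerequisites met → a.
b needed a and h, now all done → b.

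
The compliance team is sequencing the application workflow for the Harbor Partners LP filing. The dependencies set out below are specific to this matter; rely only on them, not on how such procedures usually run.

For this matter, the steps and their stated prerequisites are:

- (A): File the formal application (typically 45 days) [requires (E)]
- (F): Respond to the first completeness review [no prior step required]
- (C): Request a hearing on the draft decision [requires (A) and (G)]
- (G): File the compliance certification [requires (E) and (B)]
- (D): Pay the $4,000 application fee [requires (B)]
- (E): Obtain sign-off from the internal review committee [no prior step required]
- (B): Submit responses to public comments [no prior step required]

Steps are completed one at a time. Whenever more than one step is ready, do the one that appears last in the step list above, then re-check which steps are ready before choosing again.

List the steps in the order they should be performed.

(B) (E) (D) (G) (F) (A) (C)

(B), (E) and (F) have no prerequisites; (B) is listed later, so (B) is first.
(D) now also ready, so the ready set is {(E), (D), (F)}; (E) is listed later → (E).
(G) and (A) now also ready, so the ready set is {(D), (G), (F), (A)}; (D) is listed later → (D).
Ready: (G), (F) and (A). (G) is listed later → (G).
Ready: (F) and (A). (F) is listed later → (F).
(A) needed (E), now all done → (A).
Next only (C) has its prerequisites met → (C).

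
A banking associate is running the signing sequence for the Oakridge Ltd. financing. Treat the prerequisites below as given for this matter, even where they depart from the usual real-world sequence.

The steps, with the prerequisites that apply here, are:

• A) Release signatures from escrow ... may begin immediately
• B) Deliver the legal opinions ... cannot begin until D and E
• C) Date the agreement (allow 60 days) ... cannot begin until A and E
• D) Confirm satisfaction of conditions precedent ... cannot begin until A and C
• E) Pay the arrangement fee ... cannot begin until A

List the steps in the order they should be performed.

A → E → C → D → B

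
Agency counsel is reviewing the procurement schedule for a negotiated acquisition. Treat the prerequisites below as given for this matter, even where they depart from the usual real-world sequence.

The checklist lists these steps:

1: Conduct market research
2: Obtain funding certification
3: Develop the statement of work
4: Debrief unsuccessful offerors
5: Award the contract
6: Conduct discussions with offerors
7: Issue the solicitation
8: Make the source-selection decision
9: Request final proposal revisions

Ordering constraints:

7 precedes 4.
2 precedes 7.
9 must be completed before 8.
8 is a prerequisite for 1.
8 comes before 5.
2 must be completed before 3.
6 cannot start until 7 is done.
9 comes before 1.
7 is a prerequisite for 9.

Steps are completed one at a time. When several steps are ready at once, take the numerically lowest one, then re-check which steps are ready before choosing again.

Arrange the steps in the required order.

2 has no prerequisites → 2 first.
3 and 7 are both available; 3 has the earlier label → 3.
7 needed 2, now all done → 7.
4, 6 and 9 are all available; 4 has the earlier label → 4.
Now 6 and 9 have their prerequisites met. 6 has the earlier label, so 6 next.
That leaves 9 as the only ready step → 9.
Next only 8 has its prerequisites met → 8.
Ready: 1 and 5. 1 has the earlier label → 1.
Next only 5 has its prerequisites met → 5.

2, 3, 7, 4, 6, 9, 8, 1, 5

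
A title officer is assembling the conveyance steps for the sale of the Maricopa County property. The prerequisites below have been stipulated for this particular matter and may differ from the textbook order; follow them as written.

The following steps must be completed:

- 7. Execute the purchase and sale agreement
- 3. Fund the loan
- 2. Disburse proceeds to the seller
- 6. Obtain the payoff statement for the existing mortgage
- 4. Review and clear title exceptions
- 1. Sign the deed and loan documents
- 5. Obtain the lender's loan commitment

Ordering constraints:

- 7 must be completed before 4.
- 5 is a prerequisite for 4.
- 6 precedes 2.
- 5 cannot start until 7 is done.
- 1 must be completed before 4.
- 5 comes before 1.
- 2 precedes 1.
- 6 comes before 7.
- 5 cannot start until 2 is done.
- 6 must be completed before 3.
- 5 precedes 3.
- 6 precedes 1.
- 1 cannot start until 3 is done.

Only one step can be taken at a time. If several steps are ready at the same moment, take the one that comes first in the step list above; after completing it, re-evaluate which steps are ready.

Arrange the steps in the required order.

6 7 2 5 3 1 4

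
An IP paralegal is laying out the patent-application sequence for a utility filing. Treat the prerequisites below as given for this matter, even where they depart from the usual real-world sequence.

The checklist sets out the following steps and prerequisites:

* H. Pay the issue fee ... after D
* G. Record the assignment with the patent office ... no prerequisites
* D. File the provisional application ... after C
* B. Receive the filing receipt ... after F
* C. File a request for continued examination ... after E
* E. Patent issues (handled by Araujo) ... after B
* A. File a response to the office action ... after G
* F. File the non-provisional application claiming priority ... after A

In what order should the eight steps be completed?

G, A, F, B, E, C, D, H

Only G has no prerequisites, so it is first.
That leaves A as the only ready step → A.
F needed A, now all done → F.
B is the only step now ready → B.
E is the only step now ready → E.
That leaves C as the only ready step → C.
D needed C, now all done → D.
H is the only step now ready → H.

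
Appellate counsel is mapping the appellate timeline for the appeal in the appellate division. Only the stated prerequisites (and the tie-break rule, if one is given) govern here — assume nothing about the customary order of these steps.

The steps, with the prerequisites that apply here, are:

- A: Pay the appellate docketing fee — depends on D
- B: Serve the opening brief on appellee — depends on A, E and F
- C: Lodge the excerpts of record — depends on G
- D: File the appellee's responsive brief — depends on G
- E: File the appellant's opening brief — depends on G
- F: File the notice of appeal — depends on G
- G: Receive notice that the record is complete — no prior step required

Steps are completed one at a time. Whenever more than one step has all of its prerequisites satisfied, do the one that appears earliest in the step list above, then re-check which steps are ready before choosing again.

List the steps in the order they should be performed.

G, C, D, A, E, F, B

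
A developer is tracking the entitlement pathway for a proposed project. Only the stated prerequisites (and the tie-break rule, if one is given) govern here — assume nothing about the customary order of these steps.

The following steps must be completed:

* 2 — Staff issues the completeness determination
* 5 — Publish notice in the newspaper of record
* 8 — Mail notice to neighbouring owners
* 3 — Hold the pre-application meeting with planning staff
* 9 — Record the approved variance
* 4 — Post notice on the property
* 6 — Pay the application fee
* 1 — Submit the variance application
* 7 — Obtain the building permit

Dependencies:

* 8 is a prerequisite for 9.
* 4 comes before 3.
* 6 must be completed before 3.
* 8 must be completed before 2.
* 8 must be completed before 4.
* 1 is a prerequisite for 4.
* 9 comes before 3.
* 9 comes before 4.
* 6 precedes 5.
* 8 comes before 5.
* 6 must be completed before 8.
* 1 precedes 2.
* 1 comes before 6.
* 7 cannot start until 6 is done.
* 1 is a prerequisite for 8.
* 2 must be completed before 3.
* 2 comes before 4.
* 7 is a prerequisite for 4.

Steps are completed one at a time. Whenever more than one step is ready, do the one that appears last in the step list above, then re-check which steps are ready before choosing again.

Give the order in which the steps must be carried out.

1 6 7 8 9 5 2 4 3

1 has no prerequisites → 1 first.
6 needed 1, now all done → 6.
7 and 8 are both available; 7 is listed later → 7.
8 needed 1 and 6, now all done → 8.
Ready: 9, 5 and 2. 9 is listed later → 9.
5 and 2 are both available; 5 is listed later → 5.
2 needed 1 and 8, now all done → 2.
4 needed 7, 1, 9, 8 and 2, now all done → 4.
3 needed 6, 4, 9 and 2, now all done → 3.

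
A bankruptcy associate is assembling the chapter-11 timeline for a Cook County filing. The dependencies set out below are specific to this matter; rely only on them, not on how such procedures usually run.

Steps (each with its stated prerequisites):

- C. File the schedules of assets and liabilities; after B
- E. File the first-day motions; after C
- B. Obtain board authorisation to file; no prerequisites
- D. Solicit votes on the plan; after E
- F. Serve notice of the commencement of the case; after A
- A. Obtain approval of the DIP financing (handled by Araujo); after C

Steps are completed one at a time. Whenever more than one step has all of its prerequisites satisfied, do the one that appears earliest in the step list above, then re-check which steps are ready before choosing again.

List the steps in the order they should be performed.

B → C → E → D → A → F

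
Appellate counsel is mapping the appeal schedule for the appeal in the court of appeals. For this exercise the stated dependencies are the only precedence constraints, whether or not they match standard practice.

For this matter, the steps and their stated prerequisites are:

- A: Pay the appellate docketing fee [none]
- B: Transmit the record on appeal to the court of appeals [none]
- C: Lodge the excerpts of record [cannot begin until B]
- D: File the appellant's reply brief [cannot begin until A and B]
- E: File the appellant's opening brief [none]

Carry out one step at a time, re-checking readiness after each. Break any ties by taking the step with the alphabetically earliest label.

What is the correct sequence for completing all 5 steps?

A → B → C → D → E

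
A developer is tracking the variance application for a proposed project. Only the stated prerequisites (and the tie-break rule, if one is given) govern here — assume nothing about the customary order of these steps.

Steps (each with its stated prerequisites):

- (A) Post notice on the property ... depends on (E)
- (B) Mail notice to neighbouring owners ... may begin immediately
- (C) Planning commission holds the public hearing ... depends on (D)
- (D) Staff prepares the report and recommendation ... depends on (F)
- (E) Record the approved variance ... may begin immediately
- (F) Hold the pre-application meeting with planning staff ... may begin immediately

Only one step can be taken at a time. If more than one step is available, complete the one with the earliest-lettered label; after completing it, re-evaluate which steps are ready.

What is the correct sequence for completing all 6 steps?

(B), (E), (A), (F), (D), (C)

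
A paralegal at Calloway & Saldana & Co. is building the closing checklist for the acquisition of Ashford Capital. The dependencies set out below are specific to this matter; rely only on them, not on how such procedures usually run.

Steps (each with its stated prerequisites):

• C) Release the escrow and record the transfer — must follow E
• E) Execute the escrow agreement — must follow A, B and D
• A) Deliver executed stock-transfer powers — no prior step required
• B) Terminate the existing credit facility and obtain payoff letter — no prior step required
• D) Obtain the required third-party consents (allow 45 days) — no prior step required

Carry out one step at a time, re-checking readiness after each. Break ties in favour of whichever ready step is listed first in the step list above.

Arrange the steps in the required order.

A, B and D have no prerequisites; A is listed earlier, so A is first.
B and D are both available; B is listed earlier → B.
Next only D has its prerequisites met → D.
Next only E has its prerequisites met → E.
Next only C has its prerequisites met → C.

A B D E C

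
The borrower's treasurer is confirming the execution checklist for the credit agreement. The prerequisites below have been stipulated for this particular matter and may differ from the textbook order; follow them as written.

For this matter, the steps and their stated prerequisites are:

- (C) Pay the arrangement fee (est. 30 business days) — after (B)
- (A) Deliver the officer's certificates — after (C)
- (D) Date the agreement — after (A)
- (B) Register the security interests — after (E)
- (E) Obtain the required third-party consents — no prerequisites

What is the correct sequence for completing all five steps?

(E) (B) (C) (A) (D)

(E) has no prerequisites → (E) first.
(B) needed (E), now all done → (B).
(C) needed (B), now all done → (C).
Next only (A) has its prerequisites met → (A).
Next only (D) has its prerequisites met → (D).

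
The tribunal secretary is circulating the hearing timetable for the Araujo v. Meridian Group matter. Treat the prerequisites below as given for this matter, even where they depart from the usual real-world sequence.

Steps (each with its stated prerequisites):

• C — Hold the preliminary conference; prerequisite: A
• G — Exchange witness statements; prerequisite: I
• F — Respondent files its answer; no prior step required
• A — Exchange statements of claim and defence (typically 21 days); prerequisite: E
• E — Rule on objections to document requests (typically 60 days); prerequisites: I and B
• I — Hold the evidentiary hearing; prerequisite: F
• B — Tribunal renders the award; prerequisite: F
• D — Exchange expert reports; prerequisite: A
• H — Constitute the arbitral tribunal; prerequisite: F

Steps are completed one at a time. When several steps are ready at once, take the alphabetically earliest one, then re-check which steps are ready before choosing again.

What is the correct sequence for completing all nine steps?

F → B → H → I → E → A → C → D → G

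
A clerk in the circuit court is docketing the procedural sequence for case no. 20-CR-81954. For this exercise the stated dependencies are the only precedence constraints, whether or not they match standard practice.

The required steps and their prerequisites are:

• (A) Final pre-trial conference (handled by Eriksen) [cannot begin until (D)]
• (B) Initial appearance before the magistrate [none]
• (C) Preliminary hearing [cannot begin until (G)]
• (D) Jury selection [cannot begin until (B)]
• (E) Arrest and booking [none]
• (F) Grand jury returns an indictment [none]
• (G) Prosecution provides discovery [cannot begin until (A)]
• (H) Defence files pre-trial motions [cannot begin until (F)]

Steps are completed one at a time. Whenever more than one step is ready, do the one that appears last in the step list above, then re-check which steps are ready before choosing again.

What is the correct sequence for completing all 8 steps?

(F) (H) (E) (B) (D) (A) (G) (C)

Nothing is required for (F), (E) and (B). (F) is listed later → (F) first.
Now (H), (E) and (B) have their prerequisites met. (H) is listed later, so (H) next.
Ready: (E) and (B). (E) is listed later → (E).
(B) is the only step now ready → (B).
(D) is the only step now ready → (D).
Next only (A) has its prerequisites met → (A).
That leaves (G) as the only ready step → (G).
(C) needed (G), now all done → (C).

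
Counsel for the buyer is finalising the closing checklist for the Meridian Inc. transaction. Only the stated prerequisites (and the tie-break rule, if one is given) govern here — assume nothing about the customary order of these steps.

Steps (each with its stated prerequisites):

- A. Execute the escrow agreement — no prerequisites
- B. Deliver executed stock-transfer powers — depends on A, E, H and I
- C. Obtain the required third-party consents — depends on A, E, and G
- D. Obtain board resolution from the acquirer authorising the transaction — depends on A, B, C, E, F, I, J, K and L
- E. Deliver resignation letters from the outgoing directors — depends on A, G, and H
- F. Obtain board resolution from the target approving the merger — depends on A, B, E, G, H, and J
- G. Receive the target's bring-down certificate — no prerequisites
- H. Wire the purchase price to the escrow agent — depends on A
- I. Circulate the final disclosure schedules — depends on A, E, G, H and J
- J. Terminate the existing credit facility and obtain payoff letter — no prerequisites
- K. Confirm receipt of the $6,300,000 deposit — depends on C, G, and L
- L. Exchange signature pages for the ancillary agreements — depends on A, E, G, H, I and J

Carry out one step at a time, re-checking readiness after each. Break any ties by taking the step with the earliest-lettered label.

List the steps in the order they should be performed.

A, G, H, E, C, J, I, B, F, L, K, D

A, G and J have no prerequisites; A has the earlier label, so A is first.
H now also ready, so the ready set is {G, H, J}; G has the earlier label → G.
Ready: H and J. H has the earlier label → H.
Ready: E and J. E has the earlier label → E.
C now also ready, so the ready set is {C, J}; C has the earlier label → C.
That leaves J as the only ready step → J.
That leaves I as the only ready step → I.
B and L are both available; B has the earlier label → B.
Ready: F and L. F has the earlier label → F.
L needed A, E, G, H, I and J, now all done → L.
That leaves K as the only ready step → K.
D needed A, B, C, E, F, I, J, K and L, now all done → D.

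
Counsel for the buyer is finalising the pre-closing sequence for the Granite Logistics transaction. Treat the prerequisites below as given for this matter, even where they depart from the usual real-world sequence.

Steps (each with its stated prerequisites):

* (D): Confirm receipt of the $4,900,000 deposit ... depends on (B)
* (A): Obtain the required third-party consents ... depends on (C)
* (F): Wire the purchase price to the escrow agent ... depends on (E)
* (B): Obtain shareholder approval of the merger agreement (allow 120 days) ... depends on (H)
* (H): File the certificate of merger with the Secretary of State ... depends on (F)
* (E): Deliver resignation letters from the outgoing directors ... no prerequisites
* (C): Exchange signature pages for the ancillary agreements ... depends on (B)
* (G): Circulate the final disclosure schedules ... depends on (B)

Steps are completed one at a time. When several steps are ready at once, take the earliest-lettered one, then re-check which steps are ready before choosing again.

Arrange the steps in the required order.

(E) is the only step with nothing outstanding, so it goes first.
(F) needed (E), now all done → (F).
(H) needed (F), now all done → (H).
(B) needed (H), now all done → (B).
Now (C), (D) and (G) have their prerequisites met. (C) has the earlier label, so (C) next.
Ready: (A), (D) and (G). (A) has the earlier label → (A).
Now (D) and (G) have their prerequisites met. (D) has the earlier label, so (D) next.
That leaves (G) as the only ready step → (G).

(E) → (F) → (H) → (B) → (C) → (A) → (D) → (G)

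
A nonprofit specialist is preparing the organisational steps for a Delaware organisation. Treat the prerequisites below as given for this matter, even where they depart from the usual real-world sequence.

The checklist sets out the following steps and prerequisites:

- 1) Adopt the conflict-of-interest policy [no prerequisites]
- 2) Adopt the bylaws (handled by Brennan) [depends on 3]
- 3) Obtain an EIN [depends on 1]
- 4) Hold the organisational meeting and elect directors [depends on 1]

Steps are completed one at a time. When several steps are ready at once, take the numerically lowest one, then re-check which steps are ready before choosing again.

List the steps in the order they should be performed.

1, 3, 2, 4

1 has no prerequisites → 1 first.
Now 3 and 4 have their prerequisites met. 3 has the earlier label, so 3 next.
Ready: 2 and 4. 2 has the earlier label → 2.
Next only 4 has its prerequisites met → 4.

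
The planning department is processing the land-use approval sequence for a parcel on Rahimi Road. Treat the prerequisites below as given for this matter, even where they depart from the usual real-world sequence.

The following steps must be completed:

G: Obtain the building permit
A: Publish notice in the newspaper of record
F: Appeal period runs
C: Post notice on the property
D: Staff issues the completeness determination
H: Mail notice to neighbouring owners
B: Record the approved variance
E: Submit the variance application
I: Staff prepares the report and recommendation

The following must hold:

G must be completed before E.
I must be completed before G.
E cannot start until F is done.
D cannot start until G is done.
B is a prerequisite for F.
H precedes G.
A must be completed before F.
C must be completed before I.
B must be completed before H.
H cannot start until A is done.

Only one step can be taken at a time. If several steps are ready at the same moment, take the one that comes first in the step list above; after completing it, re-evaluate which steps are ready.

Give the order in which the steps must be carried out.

A, C and B have no prerequisites; A is listed earlier, so A is first.
Now C and B have their prerequisites met. C is listed earlier, so C next.
I now also ready, so the ready set is {B, I}; B is listed earlier → B.
F and H now also ready, so the ready set is {F, H, I}; F is listed earlier → F.
Now H and I have their prerequisites met. H is listed earlier, so H next.
I needed C, now all done → I.
G needed H and I, now all done → G.
D and E are both available; D is listed earlier → D.
Next only E has its prerequisites met → E.

A, C, B, F, H, I, G, D, E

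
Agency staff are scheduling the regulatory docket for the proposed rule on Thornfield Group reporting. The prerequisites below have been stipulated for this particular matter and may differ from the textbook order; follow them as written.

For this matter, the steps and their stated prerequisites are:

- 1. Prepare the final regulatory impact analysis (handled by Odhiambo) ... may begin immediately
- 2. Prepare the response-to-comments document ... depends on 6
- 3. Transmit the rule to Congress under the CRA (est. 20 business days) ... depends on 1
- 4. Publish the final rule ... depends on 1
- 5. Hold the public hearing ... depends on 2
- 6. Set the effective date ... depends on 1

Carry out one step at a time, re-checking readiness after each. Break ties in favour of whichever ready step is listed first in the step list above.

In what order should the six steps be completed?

1 is the only step with nothing outstanding, so it goes first.
3, 4 and 6 are all available; 3 is listed earlier → 3.
4 and 6 are both available; 4 is listed earlier → 4.
6 is the only step now ready → 6.
2 is the only step now ready → 2.
5 needed 2, now all done → 5.

1, 3, 4, 6, 2, 5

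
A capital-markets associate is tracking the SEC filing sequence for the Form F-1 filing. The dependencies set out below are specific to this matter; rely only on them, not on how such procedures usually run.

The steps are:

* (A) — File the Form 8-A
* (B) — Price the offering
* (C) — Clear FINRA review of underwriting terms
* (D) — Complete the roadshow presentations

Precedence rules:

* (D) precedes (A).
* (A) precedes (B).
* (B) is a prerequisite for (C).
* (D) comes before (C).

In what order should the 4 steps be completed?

(D) (A) (B) (C)

(D) has no prerequisites → (D) first.
That leaves (A) as the only ready step → (A).
(B) needed (A), now all done → (B).
(C) needed (B) and (D), now all done → (C).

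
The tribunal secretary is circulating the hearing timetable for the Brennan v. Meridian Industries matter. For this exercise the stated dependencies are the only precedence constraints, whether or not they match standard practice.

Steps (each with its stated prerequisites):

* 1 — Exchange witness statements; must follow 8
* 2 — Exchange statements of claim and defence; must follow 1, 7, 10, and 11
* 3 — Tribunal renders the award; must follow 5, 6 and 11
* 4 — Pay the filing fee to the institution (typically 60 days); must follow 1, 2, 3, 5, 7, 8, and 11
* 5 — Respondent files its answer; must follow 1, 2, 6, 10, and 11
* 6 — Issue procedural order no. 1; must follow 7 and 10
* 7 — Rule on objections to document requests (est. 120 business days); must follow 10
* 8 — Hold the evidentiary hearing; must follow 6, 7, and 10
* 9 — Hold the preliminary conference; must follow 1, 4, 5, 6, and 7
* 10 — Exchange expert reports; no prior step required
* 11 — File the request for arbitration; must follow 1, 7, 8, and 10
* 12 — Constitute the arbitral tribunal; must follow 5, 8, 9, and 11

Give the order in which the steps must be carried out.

10, 7, 6, 8, 1, 11, 2, 5, 3, 4, 9, 12

Only 10 has no prerequisites, so it is first.
7 needed 10, now all done → 7.
That leaves 6 as the only ready step → 6.
That leaves 8 as the only ready step → 8.
1 needed 8, now all done → 1.
11 is the only step now ready → 11.
2 is the only step now ready → 2.
Next only 5 has its prerequisites met → 5.
3 needed 5, 6 and 11, now all done → 3.
4 needed 1, 2, 3, 5, 7, 8 and 11, now all done → 4.
9 needed 1, 4, 5, 6 and 7, now all done → 9.
Next only 12 has its prerequisites met → 12.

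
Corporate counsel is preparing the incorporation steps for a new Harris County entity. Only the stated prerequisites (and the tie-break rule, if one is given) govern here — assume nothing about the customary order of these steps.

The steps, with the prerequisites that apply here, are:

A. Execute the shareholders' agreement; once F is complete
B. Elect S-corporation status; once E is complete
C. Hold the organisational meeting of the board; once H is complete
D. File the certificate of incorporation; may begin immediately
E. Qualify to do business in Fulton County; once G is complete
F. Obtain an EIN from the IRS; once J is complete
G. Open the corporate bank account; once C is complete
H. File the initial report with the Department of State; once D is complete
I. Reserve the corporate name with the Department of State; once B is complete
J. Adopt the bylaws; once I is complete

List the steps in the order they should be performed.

D H C G E B I J F A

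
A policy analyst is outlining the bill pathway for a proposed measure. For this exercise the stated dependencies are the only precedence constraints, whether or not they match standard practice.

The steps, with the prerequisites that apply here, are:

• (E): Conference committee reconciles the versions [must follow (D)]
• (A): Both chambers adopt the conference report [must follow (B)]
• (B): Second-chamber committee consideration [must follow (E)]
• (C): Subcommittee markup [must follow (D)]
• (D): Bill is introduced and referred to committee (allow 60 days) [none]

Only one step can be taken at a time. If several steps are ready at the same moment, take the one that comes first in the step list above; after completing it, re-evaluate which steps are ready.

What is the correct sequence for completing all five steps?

(D) → (E) → (B) → (A) → (C)

(D) is the only step with nothing outstanding, so it goes first.
Now (E) and (C) have their prerequisites met. (E) is listed earlier, so (E) next.
(B) now also ready, so the ready set is {(B), (C)}; (B) is listed earlier → (B).
(A) and (C) are both available; (A) is listed earlier → (A).
(C) needed (D), now all done → (C).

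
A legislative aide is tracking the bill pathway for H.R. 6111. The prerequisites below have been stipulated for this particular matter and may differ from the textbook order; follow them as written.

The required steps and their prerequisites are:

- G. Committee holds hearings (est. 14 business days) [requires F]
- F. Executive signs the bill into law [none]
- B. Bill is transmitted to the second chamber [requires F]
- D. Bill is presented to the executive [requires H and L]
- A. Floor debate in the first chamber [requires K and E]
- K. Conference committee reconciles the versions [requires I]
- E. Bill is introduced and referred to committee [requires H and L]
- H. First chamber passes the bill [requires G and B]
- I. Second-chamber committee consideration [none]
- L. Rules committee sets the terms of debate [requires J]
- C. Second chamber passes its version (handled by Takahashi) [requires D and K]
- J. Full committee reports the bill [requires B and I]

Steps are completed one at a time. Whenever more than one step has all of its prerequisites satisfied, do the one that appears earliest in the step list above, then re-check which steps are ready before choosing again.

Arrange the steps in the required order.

F G B H I K J L D E A C

F and I have no prerequisites; F is listed earlier, so F is first.
Now G, B and I have their prerequisites met. G is listed earlier, so G next.
Now B and I have their prerequisites met. B is listed earlier, so B next.
Now H and I have their prerequisites met. H is listed earlier, so H next.
I is the only step now ready → I.
K and J are both available; K is listed earlier → K.
That leaves J as the only ready step → J.
L needed J, now all done → L.
D and E are both available; D is listed earlier → D.
Now E and C have their prerequisites met. E is listed earlier, so E next.
A now also ready, so the ready set is {A, C}; A is listed earlier → A.
C needed D and K, now all done → C.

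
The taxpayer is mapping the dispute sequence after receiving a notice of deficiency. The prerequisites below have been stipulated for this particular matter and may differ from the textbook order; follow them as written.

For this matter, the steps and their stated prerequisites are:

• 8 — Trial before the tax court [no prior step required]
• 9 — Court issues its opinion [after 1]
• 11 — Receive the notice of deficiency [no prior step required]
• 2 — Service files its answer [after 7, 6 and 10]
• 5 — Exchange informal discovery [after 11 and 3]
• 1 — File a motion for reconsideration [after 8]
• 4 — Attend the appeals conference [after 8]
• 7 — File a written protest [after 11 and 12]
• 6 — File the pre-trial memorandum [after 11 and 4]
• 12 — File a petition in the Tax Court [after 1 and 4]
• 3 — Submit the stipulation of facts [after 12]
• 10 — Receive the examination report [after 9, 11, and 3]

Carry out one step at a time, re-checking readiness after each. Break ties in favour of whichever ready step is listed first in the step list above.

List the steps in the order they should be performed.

8, 11, 1, 9, 4, 6, 12, 7, 3, 5, 10, 2

8 and 11 have no prerequisites; 8 is listed earlier, so 8 is first.
1 and 4 now also ready, so the ready set is {11, 1, 4}; 11 is listed earlier → 11.
Ready: 1 and 4. 1 is listed earlier → 1.
9 now also ready, so the ready set is {9, 4}; 9 is listed earlier → 9.
Next only 4 has its prerequisites met → 4.
6 and 12 are both available; 6 is listed earlier → 6.
That leaves 12 as the only ready step → 12.
Ready: 7 and 3. 7 is listed earlier → 7.
That leaves 3 as the only ready step → 3.
Now 5 and 10 have their prerequisites met. 5 is listed earlier, so 5 next.
10 needed 9, 11 and 3, now all done → 10.
2 needed 7, 6 and 10, now all done → 2.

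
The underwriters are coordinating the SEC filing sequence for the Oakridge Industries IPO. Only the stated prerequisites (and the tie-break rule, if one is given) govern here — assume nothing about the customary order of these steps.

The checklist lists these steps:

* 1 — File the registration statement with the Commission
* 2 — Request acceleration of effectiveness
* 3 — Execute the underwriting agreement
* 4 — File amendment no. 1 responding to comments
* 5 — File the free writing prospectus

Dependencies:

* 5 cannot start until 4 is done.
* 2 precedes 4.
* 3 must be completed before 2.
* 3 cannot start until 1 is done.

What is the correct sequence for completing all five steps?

1 is the only step with nothing outstanding, so it goes first.
That leaves 3 as the only ready step → 3.
That leaves 2 as the only ready step → 2.
Next only 4 has its prerequisites met → 4.
That leaves 5 as the only ready step → 5.

1, 3, 2, 4, 5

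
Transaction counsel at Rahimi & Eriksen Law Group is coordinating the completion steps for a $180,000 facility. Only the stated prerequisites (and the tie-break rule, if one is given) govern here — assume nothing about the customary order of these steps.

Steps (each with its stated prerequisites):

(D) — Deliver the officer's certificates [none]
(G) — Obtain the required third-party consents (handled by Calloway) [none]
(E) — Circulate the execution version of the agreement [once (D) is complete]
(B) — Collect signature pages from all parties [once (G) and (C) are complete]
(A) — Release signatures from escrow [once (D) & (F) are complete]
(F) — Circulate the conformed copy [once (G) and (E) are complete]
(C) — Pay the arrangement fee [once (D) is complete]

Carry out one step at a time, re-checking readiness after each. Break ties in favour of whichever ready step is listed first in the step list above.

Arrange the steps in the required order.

(D) and (G) have no prerequisites; (D) is listed earlier, so (D) is first.
(G), (E) and (C) are all available; (G) is listed earlier → (G).
Now (E) and (C) have their prerequisites met. (E) is listed earlier, so (E) next.
(F) and (C) are both available; (F) is listed earlier → (F).
Now (A) and (C) have their prerequisites met. (A) is listed earlier, so (A) next.
(C) is the only step now ready → (C).
That leaves (B) as the only ready step → (B).

(D) (G) (E) (F) (A) (C) (B)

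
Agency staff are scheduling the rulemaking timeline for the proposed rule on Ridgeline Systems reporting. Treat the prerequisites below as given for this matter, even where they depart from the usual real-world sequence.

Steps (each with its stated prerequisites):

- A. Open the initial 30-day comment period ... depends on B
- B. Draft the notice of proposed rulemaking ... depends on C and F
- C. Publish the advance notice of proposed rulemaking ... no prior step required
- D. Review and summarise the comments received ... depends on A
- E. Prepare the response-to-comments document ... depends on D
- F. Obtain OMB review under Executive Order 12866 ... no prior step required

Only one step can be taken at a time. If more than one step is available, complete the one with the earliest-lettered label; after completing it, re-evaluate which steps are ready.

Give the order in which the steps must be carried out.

C and F have no prerequisites; C has the earlier label, so C is first.
Next only F has its prerequisites met → F.
B needed C and F, now all done → B.
A is the only step now ready → A.
Next only D has its prerequisites met → D.
Next only E has its prerequisites met → E.

C → F → B → A → D → E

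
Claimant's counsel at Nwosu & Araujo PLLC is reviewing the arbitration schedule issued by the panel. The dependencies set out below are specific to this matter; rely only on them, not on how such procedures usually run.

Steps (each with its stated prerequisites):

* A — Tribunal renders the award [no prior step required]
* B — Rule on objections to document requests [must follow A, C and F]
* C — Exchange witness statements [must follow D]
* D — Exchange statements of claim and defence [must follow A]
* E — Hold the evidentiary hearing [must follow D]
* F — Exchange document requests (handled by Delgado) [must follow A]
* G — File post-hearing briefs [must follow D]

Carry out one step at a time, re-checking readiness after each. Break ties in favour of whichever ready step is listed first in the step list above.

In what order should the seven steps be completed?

A has no prerequisites → A first.
Now D and F have their prerequisites met. D is listed earlier, so D next.
C, E and G now also ready, so the ready set is {C, E, F, G}; C is listed earlier → C.
E, F and G are all available; E is listed earlier → E.
Ready: F and G. F is listed earlier → F.
B and G are both available; B is listed earlier → B.
Next only G has its prerequisites met → G.

A → D → C → E → F → B → G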